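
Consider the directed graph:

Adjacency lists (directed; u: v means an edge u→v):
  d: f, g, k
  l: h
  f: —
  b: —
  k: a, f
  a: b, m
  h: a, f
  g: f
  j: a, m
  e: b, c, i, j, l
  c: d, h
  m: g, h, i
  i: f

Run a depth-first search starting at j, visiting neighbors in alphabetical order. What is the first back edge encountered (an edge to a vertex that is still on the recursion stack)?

h->a

DFS from j (visiting neighbors in alphabetical order); mark gray on enter, black on exit:
j gray
  a gray
    b gray
    b black
    m gray
      g gray
        f gray
        f black
      g black
      h gray
        h→a: a is gray → back edge
First back edge: h → a.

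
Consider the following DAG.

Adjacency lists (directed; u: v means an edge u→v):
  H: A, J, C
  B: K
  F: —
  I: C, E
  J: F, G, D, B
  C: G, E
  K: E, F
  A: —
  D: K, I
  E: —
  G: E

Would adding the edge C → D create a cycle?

Yes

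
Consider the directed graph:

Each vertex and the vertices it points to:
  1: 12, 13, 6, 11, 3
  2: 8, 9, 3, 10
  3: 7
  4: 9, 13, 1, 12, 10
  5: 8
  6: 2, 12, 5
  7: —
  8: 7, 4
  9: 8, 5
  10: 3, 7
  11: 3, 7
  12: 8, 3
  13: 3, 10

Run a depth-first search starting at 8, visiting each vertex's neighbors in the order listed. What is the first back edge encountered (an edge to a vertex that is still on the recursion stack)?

DFS from 8 (visiting each vertex's neighbors in the order listed); mark gray on enter, black on exit:
8 gray
  7 gray
  7 black
  4 gray
    9 gray
      9→8: 8 is gray → back edge
First back edge: 9 → 8.

9→8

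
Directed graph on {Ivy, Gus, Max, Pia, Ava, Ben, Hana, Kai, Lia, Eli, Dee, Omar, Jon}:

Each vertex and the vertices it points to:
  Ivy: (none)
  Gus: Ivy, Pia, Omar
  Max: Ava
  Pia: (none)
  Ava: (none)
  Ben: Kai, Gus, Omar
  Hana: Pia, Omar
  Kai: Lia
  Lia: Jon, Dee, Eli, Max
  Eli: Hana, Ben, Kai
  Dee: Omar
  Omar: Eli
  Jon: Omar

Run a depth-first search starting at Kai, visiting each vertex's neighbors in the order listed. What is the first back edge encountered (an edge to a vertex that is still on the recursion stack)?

DFS from Kai (visiting each vertex's neighbors in the order listed); mark gray on enter, black on exit:
Kai gray
  Lia gray
    Jon gray
      Omar gray
        Eli gray
          Hana gray
            Pia gray
            Pia black
            Hana→Omar: Omar is gray → back edge
First back edge: Hana → Omar.

Hana->Omar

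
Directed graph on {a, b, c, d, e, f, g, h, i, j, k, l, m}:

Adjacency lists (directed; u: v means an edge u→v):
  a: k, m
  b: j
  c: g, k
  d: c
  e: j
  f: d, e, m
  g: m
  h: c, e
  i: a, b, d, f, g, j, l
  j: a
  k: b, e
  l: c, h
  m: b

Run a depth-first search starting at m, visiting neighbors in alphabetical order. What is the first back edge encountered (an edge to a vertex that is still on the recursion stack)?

k→b

DFS from m (visiting neighbors in alphabetical order); mark gray on enter, black on exit:
m gray
  b gray
    j gray
      a gray
        k gray
          k→b: b is gray → back edge
First back edge: k → b.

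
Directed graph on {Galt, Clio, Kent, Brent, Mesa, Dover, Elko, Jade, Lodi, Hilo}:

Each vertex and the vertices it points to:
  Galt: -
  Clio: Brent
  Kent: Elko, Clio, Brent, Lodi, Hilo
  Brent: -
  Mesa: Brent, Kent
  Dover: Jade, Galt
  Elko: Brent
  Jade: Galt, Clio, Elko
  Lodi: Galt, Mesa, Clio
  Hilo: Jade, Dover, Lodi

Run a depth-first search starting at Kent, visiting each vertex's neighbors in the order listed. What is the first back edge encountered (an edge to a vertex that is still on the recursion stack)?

DFS from Kent (visiting each vertex's neighbors in the order listed); mark gray on enter, black on exit:
Kent gray
  Elko gray
    Brent gray
    Brent black
  Elko black
  Clio gray
    Clio→Brent: Brent black — skip
  Clio black
  Kent→Brent: Brent black — skip
  Lodi gray
    Galt gray
    Galt black
    Mesa gray
      Mesa→Brent: Brent black — skip
      Mesa→Kent: Kent is gray → back edge
First back edge: Mesa → Kent.

Mesa→Kent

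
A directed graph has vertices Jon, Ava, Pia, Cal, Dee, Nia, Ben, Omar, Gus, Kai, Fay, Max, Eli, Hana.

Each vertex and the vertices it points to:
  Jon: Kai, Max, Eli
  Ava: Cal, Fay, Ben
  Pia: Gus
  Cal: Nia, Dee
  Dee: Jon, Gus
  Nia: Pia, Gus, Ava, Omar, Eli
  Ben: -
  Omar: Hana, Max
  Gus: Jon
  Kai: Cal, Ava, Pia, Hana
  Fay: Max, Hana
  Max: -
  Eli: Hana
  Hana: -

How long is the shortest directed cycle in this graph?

3

For each vertex v, BFS finds the shortest path from v back to v.
The shortest such closed walk is Ava → Cal → Nia → Ava, length 3.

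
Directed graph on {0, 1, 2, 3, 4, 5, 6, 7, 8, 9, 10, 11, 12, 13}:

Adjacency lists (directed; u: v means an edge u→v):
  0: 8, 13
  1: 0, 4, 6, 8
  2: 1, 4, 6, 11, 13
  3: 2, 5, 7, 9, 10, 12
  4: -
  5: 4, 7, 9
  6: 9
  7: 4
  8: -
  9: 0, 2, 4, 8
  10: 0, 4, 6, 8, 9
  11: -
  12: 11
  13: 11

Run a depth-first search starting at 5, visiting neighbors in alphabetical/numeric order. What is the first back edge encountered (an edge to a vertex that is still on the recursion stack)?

DFS from 5 (visiting neighbors in alphabetical/numeric order); mark gray on enter, black on exit:
5 gray
  4 gray
  4 black
  7 gray
    7→4: 4 black — skip
  7 black
  9 gray
    0 gray
      8 gray
      8 black
      13 gray
        11 gray
        11 black
      13 black
    0 black
    2 gray
      1 gray
        1→0: 0 black — skip
        1→4: 4 black — skip
        6 gray
          6→9: 9 is gray → back edge
First back edge: 6 → 9.

6->9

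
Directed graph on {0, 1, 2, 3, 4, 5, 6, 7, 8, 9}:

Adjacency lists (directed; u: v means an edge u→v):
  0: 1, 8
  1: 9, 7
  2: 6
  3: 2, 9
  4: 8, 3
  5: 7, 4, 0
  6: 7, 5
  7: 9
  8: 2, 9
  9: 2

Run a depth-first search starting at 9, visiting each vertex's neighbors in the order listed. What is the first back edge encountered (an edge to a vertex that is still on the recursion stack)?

7->9

DFS from 9 (visiting each vertex's neighbors in the order listed); mark gray on enter, black on exit:
9 gray
  2 gray
    6 gray
      7 gray
        7→9: 9 is gray → back edge
First back edge: 7 → 9.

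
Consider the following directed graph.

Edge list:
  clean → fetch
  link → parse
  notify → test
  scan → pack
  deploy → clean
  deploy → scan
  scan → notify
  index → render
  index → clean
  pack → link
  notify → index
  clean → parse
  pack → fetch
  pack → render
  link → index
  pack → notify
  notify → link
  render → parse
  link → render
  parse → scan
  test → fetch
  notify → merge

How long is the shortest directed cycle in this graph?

For each vertex v, BFS finds the shortest path from v back to v.
The shortest such closed walk is scan → notify → link → parse → scan, length 4.

4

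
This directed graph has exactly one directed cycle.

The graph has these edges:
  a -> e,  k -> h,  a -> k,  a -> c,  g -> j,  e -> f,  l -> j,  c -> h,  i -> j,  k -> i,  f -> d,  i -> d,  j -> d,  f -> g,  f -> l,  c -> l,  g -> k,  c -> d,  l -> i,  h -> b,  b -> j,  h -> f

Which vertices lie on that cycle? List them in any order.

f, g, h, k

DFS with gray/black marking from k:
k gray
  i gray
    j gray
      d gray
      d black
    j black
    i→d: d black — skip
  i black
  h gray
    b gray
      b→j: j black — skip
    b black
    f gray
      l gray
        l→j: j black — skip
        l→i: i black — skip
      l black
      g gray
        g→j: j black — skip
        g→k: k is gray → back edge
Back edge closes the cycle k → h → f → g → k; its vertices are {f, g, h, k}.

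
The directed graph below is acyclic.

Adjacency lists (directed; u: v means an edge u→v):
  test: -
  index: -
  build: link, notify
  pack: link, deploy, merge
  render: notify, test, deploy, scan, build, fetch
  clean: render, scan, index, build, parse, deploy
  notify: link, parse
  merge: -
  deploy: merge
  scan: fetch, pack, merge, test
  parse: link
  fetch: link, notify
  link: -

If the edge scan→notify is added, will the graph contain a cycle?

Adding scan→notify creates a cycle iff notify can already reach scan.
Explore from notify: no path reaches scan. The graph stays acyclic.

No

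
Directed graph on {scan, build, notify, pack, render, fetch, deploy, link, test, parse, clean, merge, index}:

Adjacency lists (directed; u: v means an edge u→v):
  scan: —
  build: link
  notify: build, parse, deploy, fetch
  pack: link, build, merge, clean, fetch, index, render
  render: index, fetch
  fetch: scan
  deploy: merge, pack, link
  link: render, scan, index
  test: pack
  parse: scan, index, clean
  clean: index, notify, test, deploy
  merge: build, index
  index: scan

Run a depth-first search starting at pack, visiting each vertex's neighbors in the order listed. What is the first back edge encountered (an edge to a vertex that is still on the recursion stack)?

DFS from pack (visiting each vertex's neighbors in the order listed); mark gray on enter, black on exit:
pack gray
  link gray
    render gray
      index gray
        scan gray
        scan black
      index black
      fetch gray
        fetch→scan: scan black — skip
      fetch black
    render black
    link→scan: scan black — skip
    link→index: index black — skip
  link black
  build gray
    build→link: link black — skip
  build black
  merge gray
    merge→build: build black — skip
    merge→index: index black — skip
  merge black
  clean gray
    clean→index: index black — skip
    notify gray
      notify→build: build black — skip
      parse gray
        parse→scan: scan black — skip
        parse→index: index black — skip
        parse→clean: clean is gray → back edge
First back edge: parse → clean.

parse→clean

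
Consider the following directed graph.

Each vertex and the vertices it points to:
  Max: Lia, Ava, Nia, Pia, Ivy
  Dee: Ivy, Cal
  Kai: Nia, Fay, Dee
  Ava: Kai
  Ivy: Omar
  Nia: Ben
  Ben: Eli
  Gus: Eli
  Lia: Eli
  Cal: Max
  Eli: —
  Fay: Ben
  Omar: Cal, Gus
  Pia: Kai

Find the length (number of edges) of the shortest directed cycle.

For each vertex v, BFS finds the shortest path from v back to v.
The shortest such closed walk is Max → Ivy → Omar → Cal → Max, length 4.

4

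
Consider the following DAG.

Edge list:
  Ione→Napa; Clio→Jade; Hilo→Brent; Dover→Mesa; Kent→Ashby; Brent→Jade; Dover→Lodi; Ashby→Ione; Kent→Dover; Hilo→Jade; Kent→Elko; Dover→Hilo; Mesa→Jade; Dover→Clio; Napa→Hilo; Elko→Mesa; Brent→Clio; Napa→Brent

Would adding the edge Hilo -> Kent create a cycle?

Adding Hilo→Kent creates a cycle iff Kent can already reach Hilo.
Path from Kent: Kent → Dover → Hilo.
So Kent → … → Hilo → Kent is a cycle.

Yes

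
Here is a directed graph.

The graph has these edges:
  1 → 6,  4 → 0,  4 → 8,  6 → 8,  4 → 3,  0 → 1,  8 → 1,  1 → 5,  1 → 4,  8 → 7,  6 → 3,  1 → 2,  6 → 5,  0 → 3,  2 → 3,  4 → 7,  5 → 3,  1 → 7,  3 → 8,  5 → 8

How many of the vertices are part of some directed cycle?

8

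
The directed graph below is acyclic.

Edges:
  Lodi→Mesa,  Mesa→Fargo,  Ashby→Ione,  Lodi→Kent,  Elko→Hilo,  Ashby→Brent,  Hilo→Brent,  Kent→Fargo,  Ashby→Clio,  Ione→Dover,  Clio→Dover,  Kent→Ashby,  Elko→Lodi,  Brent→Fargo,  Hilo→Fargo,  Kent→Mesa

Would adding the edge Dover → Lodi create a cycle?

Adding Dover→Lodi creates a cycle iff Lodi can already reach Dover.
Path from Lodi: Lodi → Kent → Ashby → Ione → Dover.
So Lodi → … → Dover → Lodi is a cycle.

Yes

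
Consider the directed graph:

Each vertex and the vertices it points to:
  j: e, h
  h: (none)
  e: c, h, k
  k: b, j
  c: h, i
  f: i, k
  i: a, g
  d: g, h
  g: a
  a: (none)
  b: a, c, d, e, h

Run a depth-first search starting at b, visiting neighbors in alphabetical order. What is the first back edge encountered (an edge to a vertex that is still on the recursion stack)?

k->b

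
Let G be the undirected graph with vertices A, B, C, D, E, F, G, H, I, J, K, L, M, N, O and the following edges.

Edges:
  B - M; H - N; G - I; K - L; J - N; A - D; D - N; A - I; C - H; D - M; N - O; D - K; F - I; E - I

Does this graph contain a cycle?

No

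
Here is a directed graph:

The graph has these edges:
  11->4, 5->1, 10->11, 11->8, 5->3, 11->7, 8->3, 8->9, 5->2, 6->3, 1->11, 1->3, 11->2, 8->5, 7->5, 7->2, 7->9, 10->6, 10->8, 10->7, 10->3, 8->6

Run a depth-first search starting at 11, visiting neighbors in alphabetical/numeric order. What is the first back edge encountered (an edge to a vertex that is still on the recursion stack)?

1->11

DFS from 11 (visiting neighbors in alphabetical/numeric order); mark gray on enter, black on exit:
11 gray
  2 gray
  2 black
  4 gray
  4 black
  7 gray
    7→2: 2 black — skip
    5 gray
      1 gray
        3 gray
        3 black
        1→11: 11 is gray → back edge
First back edge: 1 → 11.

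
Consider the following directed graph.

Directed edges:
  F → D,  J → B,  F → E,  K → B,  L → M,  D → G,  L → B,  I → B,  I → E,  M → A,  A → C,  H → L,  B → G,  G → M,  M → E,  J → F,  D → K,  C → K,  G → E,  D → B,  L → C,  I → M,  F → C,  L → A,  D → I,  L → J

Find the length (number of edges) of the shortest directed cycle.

6

For each vertex v, BFS finds the shortest path from v back to v.
The shortest such closed walk is A → C → K → B → G → M → A, length 6.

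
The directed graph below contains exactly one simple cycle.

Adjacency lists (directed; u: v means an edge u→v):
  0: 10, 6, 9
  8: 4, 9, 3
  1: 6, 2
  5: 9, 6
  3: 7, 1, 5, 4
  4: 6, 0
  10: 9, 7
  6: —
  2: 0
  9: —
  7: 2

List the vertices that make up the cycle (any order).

0, 2, 7, 10

DFS with gray/black marking from 7:
7 gray
  2 gray
    0 gray
      10 gray
        9 gray
        9 black
        10→7: 7 is gray → back edge
Back edge closes the cycle 7 → 2 → 0 → 10 → 7; its vertices are {0, 2, 7, 10}.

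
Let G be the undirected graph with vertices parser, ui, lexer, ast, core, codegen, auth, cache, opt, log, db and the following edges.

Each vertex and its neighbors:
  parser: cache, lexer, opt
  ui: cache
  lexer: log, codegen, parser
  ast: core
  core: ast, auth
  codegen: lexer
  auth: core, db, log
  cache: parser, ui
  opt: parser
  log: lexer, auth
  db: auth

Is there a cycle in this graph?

DFS, tracking each vertex's parent; an edge to a visited non-parent vertex closes a cycle.
Start from opt:
visit opt (parent –)
  visit parser (parent opt)
    visit cache (parent parser)
      cache–parser: parent, skip
      visit ui (parent cache)
        ui–cache: parent, skip
    visit lexer (parent parser)
      visit log (parent lexer)
        log–lexer: parent, skip
        visit auth (parent log)
          visit core (parent auth)
            visit ast (parent core)
              ast–core: parent, skip
            core–auth: parent, skip
          visit db (parent auth)
            db–auth: parent, skip
          auth–log: parent, skip
      visit codegen (parent lexer)
        codegen–lexer: parent, skip
      lexer–parser: parent, skip
    parser–opt: parent, skip
No non-parent visited neighbor found — the graph is a forest.

No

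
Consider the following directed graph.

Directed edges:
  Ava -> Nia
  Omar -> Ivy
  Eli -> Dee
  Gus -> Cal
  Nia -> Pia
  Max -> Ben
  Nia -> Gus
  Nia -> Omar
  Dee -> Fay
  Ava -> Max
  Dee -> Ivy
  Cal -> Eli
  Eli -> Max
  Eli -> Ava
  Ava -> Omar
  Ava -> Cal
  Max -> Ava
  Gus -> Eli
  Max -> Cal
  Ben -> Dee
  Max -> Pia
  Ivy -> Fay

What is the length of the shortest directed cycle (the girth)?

For each vertex v, BFS finds the shortest path from v back to v.
The shortest such closed walk is Max → Ava → Max, length 2.

2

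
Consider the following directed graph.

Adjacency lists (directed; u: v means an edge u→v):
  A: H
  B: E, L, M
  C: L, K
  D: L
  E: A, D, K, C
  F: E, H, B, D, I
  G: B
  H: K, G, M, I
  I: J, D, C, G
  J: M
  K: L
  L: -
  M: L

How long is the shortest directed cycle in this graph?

5

For each vertex v, BFS finds the shortest path from v back to v.
The shortest such closed walk is B → E → A → H → G → B, length 5.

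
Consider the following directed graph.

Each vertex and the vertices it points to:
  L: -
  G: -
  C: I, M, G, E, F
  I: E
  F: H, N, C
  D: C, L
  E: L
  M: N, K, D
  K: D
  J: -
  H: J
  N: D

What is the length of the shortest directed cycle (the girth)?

2

For each vertex v, BFS finds the shortest path from v back to v.
The shortest such closed walk is C → F → C, length 2.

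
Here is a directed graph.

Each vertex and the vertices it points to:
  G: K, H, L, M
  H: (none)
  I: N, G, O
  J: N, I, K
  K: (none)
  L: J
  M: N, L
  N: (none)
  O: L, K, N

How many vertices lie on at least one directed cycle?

6

A vertex is on a directed cycle iff it belongs to a strongly connected component of size ≥ 2 (or has a self-loop).
The vertices on cycles are {G, I, J, L, M, O} — 6 in total.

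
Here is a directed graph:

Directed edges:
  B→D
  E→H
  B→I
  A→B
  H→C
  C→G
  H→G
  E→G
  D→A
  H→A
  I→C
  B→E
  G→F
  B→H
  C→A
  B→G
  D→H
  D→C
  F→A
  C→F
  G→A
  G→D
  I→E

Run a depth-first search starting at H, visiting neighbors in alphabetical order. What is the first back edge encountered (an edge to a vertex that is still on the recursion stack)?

D→A

DFS from H (visiting neighbors in alphabetical order); mark gray on enter, black on exit:
H gray
  A gray
    B gray
      D gray
        D→A: A is gray → back edge
First back edge: D → A.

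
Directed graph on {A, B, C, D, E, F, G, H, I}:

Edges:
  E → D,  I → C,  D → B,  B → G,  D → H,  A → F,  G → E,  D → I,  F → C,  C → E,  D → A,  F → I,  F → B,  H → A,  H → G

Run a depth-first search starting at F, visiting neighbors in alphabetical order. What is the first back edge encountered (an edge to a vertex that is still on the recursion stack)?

DFS from F (visiting neighbors in alphabetical order); mark gray on enter, black on exit:
F gray
  B gray
    G gray
      E gray
        D gray
          A gray
            A→F: F is gray → back edge
First back edge: A → F.

A->F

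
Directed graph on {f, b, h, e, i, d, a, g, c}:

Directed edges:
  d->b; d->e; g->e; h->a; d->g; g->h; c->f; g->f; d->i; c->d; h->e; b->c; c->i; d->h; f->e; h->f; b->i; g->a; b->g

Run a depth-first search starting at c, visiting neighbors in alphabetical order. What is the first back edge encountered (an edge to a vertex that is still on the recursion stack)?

DFS from c (visiting neighbors in alphabetical order); mark gray on enter, black on exit:
c gray
  d gray
    b gray
      b→c: c is gray → back edge
First back edge: b → c.

b->c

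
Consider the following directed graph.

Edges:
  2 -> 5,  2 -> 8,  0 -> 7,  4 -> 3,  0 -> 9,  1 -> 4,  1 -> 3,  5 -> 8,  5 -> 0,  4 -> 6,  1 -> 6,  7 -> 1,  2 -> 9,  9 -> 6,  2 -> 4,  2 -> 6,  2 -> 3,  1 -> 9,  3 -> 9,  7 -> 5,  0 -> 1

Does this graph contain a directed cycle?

Yes

DFS with white/gray/black marking, starting from 0:
0 gray
  7 gray
    5 gray
      8 gray
      8 black
      5→0: 0 is gray → back edge
Back edge found, so a cycle exists: 0 → 7 → 5 → 0.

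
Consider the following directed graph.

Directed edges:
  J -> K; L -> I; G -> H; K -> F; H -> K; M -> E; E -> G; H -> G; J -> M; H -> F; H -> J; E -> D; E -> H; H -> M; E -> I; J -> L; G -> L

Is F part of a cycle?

No

F lies on a cycle iff there is a path from F back to itself.
Exploring from F, it never reaches itself; equivalently, its strongly connected component is a singleton.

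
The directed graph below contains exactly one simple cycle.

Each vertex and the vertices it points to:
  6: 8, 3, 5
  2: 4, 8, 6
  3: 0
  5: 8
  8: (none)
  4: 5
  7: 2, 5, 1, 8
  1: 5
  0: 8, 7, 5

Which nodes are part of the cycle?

0, 2, 3, 6, 7

DFS with gray/black marking from 7:
7 gray
  2 gray
    4 gray
      5 gray
        8 gray
        8 black
      5 black
    4 black
    2→8: 8 black — skip
    6 gray
      6→8: 8 black — skip
      3 gray
        0 gray
          0→8: 8 black — skip
          0→7: 7 is gray → back edge
Back edge closes the cycle 7 → 2 → 6 → 3 → 0 → 7; its vertices are {0, 2, 3, 6, 7}.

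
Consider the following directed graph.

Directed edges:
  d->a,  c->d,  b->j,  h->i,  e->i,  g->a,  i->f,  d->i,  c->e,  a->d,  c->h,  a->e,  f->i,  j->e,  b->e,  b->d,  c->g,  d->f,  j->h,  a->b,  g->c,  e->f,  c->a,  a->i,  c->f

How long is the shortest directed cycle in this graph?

For each vertex v, BFS finds the shortest path from v back to v.
The shortest such closed walk is g → c → g, length 2.

2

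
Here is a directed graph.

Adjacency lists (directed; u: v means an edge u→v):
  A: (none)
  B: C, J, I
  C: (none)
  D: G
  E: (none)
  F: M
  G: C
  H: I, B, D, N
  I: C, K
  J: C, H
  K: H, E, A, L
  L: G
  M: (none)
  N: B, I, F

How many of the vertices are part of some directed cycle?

A vertex is on a directed cycle iff it belongs to a strongly connected component of size ≥ 2 (or has a self-loop).
The vertices on cycles are {B, H, I, J, K, N} — 6 in total.

6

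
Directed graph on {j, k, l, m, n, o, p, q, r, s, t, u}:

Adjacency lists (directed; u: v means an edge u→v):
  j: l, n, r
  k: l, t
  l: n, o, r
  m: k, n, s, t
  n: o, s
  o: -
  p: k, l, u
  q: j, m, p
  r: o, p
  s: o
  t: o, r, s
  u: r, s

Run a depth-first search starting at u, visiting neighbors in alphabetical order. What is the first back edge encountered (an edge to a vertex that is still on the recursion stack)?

l→r

DFS from u (visiting neighbors in alphabetical order); mark gray on enter, black on exit:
u gray
  r gray
    o gray
    o black
    p gray
      k gray
        l gray
          n gray
            n→o: o black — skip
            s gray
              s→o: o black — skip
            s black
          n black
          l→o: o black — skip
          l→r: r is gray → back edge
First back edge: l → r.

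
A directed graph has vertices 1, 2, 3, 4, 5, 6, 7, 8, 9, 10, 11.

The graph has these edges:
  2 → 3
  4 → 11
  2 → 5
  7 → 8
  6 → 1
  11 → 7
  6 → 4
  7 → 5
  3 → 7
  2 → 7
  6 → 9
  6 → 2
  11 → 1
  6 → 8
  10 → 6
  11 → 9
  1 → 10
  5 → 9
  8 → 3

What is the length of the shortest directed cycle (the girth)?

For each vertex v, BFS finds the shortest path from v back to v.
The shortest such closed walk is 6 → 1 → 10 → 6, length 3.

3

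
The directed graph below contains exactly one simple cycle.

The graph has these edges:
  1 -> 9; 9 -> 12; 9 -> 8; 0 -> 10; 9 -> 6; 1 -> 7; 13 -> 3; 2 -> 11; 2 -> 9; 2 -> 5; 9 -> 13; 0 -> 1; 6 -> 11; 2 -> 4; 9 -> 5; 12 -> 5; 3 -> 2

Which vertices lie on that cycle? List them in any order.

2, 3, 9, 13

DFS with gray/black marking from 9:
9 gray
  8 gray
  8 black
  12 gray
    5 gray
    5 black
  12 black
  9→5: 5 black — skip
  13 gray
    3 gray
      2 gray
        4 gray
        4 black
        11 gray
        11 black
        2→9: 9 is gray → back edge
Back edge closes the cycle 9 → 13 → 3 → 2 → 9; its vertices are {2, 3, 9, 13}.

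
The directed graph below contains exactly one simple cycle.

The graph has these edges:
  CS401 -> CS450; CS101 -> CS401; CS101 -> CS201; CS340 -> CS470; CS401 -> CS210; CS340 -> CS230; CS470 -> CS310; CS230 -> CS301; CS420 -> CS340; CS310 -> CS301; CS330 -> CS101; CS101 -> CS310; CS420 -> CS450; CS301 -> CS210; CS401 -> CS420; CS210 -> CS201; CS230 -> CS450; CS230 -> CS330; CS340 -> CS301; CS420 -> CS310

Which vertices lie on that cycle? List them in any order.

DFS with gray/black marking from CS401:
CS401 gray
  CS210 gray
    CS201 gray
    CS201 black
  CS210 black
  CS420 gray
    CS450 gray
    CS450 black
    CS310 gray
      CS301 gray
        CS301→CS210: CS210 black — skip
      CS301 black
    CS310 black
    CS340 gray
      CS230 gray
        CS230→CS450: CS450 black — skip
        CS330 gray
          CS101 gray
            CS101→CS201: CS201 black — skip
            CS101→CS310: CS310 black — skip
            CS101→CS401: CS401 is gray → back edge
Back edge closes the cycle CS401 → CS420 → CS340 → CS230 → CS330 → CS101 → CS401; its vertices are {CS101, CS230, CS330, CS340, CS401, CS420}.

CS101, CS230, CS330, CS340, CS401, CS420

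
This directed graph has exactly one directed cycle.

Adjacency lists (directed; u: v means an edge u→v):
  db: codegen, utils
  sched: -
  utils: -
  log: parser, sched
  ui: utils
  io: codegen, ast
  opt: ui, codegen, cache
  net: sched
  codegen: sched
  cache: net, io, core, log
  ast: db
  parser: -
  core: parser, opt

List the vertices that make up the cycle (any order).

opt, core, cache

DFS with gray/black marking from opt:
opt gray
  ui gray
    utils gray
    utils black
  ui black
  codegen gray
    sched gray
    sched black
  codegen black
  cache gray
    net gray
      net→sched: sched black — skip
    net black
    io gray
      io→codegen: codegen black — skip
      ast gray
        db gray
          db→codegen: codegen black — skip
          db→utils: utils black — skip
        db black
      ast black
    io black
    core gray
      parser gray
      parser black
      core→opt: opt is gray → back edge
Back edge closes the cycle opt → cache → core → opt; its vertices are {opt, core, cache}.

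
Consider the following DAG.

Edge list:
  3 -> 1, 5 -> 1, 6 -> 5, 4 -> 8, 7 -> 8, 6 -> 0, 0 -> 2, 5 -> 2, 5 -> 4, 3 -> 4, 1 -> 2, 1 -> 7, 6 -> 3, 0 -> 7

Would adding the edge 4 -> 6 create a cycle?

Adding 4→6 creates a cycle iff 6 can already reach 4.
Path from 6: 6 → 5 → 4.
So 6 → … → 4 → 6 is a cycle.

Yes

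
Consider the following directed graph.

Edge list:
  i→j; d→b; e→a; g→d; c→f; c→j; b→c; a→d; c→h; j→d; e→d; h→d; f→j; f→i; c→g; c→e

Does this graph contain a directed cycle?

DFS with white/gray/black marking, starting from h:
h gray
  d gray
    b gray
      c gray
        g gray
          g→d: d is gray → back edge
Back edge found, so a cycle exists: d → b → c → g → d.

Yes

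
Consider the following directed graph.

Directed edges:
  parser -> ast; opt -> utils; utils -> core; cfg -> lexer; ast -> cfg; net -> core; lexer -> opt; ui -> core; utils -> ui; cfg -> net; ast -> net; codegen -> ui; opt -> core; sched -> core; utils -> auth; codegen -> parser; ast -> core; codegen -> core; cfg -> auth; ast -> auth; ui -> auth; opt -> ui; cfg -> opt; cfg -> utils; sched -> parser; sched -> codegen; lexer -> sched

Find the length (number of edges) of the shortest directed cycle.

5

For each vertex v, BFS finds the shortest path from v back to v.
The shortest such closed walk is ast → cfg → lexer → sched → parser → ast, length 5.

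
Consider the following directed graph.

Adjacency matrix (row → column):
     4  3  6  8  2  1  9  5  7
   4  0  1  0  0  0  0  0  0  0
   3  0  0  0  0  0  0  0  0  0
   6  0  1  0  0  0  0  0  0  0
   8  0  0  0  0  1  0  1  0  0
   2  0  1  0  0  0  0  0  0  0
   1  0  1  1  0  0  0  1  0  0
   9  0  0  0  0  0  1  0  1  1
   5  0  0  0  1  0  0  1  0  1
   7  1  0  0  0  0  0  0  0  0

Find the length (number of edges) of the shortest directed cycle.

2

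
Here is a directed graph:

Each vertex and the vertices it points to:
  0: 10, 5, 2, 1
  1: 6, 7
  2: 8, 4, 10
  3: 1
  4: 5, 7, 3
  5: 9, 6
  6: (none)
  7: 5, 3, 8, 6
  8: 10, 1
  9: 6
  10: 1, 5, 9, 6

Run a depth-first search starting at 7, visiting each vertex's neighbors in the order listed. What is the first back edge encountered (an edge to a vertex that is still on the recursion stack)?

1->7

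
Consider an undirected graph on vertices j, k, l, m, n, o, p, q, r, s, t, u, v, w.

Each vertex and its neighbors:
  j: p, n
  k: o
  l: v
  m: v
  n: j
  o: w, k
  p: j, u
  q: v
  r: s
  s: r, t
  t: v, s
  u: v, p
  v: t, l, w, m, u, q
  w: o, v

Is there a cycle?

No

DFS, tracking each vertex's parent; an edge to a visited non-parent vertex closes a cycle.
Start from o:
visit o (parent –)
  visit w (parent o)
    w–o: parent, skip
    visit v (parent w)
      visit t (parent v)
        t–v: parent, skip
        visit s (parent t)
          visit r (parent s)
            r–s: parent, skip
          s–t: parent, skip
      visit l (parent v)
        l–v: parent, skip
      v–w: parent, skip
      visit m (parent v)
        m–v: parent, skip
      visit u (parent v)
        u–v: parent, skip
        visit p (parent u)
          visit j (parent p)
            j–p: parent, skip
            visit n (parent j)
              n–j: parent, skip
          p–u: parent, skip
      visit q (parent v)
        q–v: parent, skip
  visit k (parent o)
    k–o: parent, skip
No non-parent visited neighbor found — the graph is a forest.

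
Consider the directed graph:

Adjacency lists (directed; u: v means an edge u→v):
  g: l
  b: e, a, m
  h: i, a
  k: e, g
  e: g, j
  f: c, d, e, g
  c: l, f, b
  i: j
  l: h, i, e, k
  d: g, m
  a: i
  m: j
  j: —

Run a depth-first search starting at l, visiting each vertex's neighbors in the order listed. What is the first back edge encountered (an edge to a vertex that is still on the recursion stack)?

DFS from l (visiting each vertex's neighbors in the order listed); mark gray on enter, black on exit:
l gray
  h gray
    i gray
      j gray
      j black
    i black
    a gray
      a→i: i black — skip
    a black
  h black
  l→i: i black — skip
  e gray
    g gray
      g→l: l is gray → back edge
First back edge: g → l.

g→l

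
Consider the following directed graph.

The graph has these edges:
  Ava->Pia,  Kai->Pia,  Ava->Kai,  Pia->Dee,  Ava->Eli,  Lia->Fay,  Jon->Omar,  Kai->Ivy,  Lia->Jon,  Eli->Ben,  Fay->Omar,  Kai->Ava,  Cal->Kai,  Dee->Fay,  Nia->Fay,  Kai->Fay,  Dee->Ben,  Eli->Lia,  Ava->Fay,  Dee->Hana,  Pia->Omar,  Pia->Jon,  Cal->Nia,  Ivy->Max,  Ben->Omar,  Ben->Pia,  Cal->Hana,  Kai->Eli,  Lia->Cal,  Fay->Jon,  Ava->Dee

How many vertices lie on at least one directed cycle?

8

A vertex is on a directed cycle iff it belongs to a strongly connected component of size ≥ 2 (or has a self-loop).
The vertices on cycles are {Ava, Ben, Cal, Dee, Eli, Kai, Lia, Pia} — 8 in total.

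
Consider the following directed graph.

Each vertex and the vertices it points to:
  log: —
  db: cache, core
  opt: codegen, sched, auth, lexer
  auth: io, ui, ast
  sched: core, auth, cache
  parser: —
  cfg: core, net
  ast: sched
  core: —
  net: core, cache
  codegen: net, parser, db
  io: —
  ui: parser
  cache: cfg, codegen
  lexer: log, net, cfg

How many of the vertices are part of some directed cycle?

8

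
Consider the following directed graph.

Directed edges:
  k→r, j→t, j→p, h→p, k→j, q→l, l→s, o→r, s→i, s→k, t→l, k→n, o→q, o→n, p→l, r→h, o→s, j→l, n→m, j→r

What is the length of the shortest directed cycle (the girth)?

For each vertex v, BFS finds the shortest path from v back to v.
The shortest such closed walk is s → k → j → l → s, length 4.

4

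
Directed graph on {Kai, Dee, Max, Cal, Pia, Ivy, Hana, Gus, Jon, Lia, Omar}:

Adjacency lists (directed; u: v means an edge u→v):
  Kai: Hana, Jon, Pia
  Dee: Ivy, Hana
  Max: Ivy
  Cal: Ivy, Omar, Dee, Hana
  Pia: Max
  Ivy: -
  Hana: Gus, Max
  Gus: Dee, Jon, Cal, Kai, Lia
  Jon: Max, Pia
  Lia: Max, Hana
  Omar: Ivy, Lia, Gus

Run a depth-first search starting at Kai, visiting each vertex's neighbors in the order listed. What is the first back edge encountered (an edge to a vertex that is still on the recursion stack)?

Dee->Hana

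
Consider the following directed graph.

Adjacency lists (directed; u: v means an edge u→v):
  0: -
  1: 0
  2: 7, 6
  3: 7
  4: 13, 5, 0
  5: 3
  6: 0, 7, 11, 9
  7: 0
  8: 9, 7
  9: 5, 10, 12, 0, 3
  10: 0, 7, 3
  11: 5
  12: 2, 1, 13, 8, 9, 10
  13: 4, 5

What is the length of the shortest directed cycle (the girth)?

2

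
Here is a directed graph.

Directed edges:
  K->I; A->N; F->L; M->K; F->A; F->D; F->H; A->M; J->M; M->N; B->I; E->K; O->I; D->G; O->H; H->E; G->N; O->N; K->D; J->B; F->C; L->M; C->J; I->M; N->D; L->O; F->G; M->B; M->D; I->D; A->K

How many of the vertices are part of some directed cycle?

7

A vertex is on a directed cycle iff it belongs to a strongly connected component of size ≥ 2 (or has a self-loop).
The vertices on cycles are {B, D, G, I, K, M, N} — 7 in total.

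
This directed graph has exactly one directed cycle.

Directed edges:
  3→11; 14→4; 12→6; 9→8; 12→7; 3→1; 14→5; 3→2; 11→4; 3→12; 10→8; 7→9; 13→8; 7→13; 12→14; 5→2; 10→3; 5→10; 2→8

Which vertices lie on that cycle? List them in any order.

3, 5, 10, 12, 14

DFS with gray/black marking from 3:
3 gray
  11 gray
    4 gray
    4 black
  11 black
  12 gray
    7 gray
      9 gray
        8 gray
        8 black
      9 black
      13 gray
        13→8: 8 black — skip
      13 black
    7 black
    14 gray
      14→4: 4 black — skip
      5 gray
        2 gray
          2→8: 8 black — skip
        2 black
        10 gray
          10→8: 8 black — skip
          10→3: 3 is gray → back edge
Back edge closes the cycle 3 → 12 → 14 → 5 → 10 → 3; its vertices are {3, 5, 10, 12, 14}.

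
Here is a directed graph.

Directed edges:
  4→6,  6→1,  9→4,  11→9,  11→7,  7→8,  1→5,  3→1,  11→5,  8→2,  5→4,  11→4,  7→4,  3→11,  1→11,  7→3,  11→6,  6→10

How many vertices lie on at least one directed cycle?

8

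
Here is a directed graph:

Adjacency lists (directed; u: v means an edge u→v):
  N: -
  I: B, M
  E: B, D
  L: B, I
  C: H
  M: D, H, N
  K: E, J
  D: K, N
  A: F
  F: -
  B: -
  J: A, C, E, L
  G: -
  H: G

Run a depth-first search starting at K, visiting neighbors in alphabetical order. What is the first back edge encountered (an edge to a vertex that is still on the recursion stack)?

DFS from K (visiting neighbors in alphabetical order); mark gray on enter, black on exit:
K gray
  E gray
    B gray
    B black
    D gray
      D→K: K is gray → back edge
First back edge: D → K.

D->K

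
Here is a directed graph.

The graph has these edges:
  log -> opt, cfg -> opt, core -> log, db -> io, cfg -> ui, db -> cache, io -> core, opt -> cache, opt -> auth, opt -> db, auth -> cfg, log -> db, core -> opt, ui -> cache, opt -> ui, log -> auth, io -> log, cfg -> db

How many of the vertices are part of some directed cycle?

7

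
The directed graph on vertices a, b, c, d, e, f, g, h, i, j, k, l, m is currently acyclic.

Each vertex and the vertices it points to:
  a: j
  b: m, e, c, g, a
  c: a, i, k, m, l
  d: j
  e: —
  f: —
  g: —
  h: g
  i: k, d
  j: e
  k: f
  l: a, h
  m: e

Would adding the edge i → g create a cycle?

No

Adding i→g creates a cycle iff g can already reach i.
Explore from g: no path reaches i. The graph stays acyclic.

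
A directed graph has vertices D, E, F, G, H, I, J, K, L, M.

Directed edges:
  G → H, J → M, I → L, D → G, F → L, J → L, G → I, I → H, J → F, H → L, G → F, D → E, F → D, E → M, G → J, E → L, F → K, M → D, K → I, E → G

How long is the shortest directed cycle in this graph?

For each vertex v, BFS finds the shortest path from v back to v.
The shortest such closed walk is F → D → G → F, length 3.

3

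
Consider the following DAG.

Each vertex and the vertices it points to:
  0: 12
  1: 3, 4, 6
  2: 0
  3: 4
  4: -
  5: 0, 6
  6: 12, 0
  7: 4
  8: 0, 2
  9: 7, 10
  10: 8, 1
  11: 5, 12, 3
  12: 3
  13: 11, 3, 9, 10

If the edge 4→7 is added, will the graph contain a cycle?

Adding 4→7 creates a cycle iff 7 can already reach 4.
Path from 7: 7 → 4.
So 7 → … → 4 → 7 is a cycle.

Yes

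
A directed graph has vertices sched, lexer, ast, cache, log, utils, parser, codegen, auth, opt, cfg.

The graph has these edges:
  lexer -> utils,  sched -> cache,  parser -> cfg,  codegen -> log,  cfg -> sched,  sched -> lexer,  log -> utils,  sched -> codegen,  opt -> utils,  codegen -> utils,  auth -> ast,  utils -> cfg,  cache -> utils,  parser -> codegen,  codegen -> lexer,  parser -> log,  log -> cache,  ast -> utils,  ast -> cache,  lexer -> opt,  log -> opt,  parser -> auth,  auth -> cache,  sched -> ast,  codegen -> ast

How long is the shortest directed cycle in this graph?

For each vertex v, BFS finds the shortest path from v back to v.
The shortest such closed walk is cfg → sched → cache → utils → cfg, length 4.

4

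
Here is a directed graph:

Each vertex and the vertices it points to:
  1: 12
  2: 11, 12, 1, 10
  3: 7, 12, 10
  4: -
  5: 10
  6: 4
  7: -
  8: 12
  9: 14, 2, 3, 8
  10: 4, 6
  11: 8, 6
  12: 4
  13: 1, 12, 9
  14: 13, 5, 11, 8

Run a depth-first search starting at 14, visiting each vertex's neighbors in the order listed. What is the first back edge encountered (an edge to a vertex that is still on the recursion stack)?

DFS from 14 (visiting each vertex's neighbors in the order listed); mark gray on enter, black on exit:
14 gray
  13 gray
    1 gray
      12 gray
        4 gray
        4 black
      12 black
    1 black
    13→12: 12 black — skip
    9 gray
      9→14: 14 is gray → back edge
First back edge: 9 → 14.

9->14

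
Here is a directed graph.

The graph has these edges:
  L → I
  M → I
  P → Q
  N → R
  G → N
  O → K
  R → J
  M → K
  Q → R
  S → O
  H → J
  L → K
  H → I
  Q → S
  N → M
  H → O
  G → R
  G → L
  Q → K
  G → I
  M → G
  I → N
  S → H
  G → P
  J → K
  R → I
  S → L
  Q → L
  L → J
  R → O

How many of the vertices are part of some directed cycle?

10

A vertex is on a directed cycle iff it belongs to a strongly connected component of size ≥ 2 (or has a self-loop).
The vertices on cycles are {G, H, I, L, M, N, P, Q, R, S} — 10 in total.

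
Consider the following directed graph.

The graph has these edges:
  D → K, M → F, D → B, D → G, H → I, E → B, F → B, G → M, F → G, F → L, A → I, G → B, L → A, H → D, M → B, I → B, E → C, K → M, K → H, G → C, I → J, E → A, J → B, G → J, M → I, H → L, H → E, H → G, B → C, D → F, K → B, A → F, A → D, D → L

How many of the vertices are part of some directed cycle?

9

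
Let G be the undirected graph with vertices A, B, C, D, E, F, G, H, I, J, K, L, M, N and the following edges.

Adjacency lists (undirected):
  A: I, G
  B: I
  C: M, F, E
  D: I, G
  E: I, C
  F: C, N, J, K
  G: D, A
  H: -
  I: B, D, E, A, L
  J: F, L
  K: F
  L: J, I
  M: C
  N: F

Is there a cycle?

Yes

DFS, tracking each vertex's parent; an edge to a visited non-parent vertex closes a cycle.
Start from J:
visit J (parent –)
  visit F (parent J)
    visit C (parent F)
      visit M (parent C)
        M–C: parent, skip
      C–F: parent, skip
      visit E (parent C)
        visit I (parent E)
          visit B (parent I)
            B–I: parent, skip
          visit D (parent I)
            D–I: parent, skip
            visit G (parent D)
              G–D: parent, skip
              visit A (parent G)
                A–I: I visited and ≠ parent → cycle
Cycle: I – D – G – A – I.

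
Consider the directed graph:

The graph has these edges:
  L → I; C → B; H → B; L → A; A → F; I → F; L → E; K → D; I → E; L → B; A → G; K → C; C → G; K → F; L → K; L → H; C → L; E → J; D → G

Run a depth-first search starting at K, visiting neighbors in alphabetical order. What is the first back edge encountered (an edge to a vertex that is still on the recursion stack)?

DFS from K (visiting neighbors in alphabetical order); mark gray on enter, black on exit:
K gray
  C gray
    B gray
    B black
    G gray
    G black
    L gray
      A gray
        F gray
        F black
        A→G: G black — skip
      A black
      L→B: B black — skip
      E gray
        J gray
        J black
      E black
      H gray
        H→B: B black — skip
      H black
      I gray
        I→E: E black — skip
        I→F: F black — skip
      I black
      L→K: K is gray → back edge
First back edge: L → K.

L→K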